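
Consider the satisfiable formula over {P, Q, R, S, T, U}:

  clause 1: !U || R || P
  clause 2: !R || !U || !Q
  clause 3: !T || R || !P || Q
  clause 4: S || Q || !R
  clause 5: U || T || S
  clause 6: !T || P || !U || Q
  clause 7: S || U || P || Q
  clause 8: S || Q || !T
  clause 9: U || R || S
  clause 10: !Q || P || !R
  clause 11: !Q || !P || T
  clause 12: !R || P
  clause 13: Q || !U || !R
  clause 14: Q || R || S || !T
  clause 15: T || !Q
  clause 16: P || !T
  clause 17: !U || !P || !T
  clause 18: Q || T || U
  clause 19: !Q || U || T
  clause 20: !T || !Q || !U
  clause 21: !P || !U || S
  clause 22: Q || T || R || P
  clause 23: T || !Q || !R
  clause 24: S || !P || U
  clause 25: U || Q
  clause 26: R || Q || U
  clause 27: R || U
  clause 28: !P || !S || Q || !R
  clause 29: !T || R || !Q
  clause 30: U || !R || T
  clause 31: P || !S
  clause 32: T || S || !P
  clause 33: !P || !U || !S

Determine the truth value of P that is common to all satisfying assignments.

True

Suppose P = false.
(!R) alone gives R = false.
(!U) alone gives U = false.
That conflicts with the unit clause (U).
So every satisfying assignment has P = True.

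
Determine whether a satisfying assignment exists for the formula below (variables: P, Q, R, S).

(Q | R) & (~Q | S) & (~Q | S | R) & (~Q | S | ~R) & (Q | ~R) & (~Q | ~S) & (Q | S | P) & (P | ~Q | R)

Suppose Q = 1.
Unit clause (S) forces S = 1.
That conflicts with the unit clause (~S).
Undo Q and try Q = 0.
Unit clause (R) forces R = 1.
That conflicts with the unit clause (~R).
Both values of Q lead to a conflict.
No assignment satisfies every clause.

No, unsatisfiable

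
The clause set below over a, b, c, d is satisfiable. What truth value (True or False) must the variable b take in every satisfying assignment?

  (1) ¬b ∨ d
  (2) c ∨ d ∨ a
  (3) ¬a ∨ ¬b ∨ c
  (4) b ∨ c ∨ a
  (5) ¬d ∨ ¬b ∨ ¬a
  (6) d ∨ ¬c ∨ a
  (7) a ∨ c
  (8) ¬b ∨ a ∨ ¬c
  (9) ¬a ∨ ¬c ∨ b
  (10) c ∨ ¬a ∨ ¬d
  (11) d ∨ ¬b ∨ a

False

Suppose b = True.
Unit clause (d) forces d = True.
Unit clause (¬a) forces a = False.
Unit clause (c) forces c = True.
Now (¬c) is unsatisfied and unit — conflict.
So every satisfying assignment has b = False.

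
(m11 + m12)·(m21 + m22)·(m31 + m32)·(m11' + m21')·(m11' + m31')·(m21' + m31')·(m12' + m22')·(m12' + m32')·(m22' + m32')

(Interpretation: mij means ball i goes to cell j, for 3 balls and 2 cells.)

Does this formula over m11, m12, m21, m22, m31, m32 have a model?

Case m11 = 1:
The clause (m21') is unit, so m21 = 0.
The clause (m22) is unit, so m22 = 1.
The clause (m31') is unit, so m31 = 0.
The clause (m32) is unit, so m32 = 1.
But (m32') is also a unit clause — contradiction.
So m11 must be the other value — set m11 = 0.
The clause (m12) is unit, so m12 = 1.
The clause (m22') is unit, so m22 = 0.
The clause (m21) is unit, so m21 = 1.
The clause (m31') is unit, so m31 = 0.
The clause (m32) is unit, so m32 = 1.
But (m32') is also a unit clause — contradiction.
Neither m11 = 1 nor m11 = 0 works.
No assignment satisfies every clause.

No, unsatisfiable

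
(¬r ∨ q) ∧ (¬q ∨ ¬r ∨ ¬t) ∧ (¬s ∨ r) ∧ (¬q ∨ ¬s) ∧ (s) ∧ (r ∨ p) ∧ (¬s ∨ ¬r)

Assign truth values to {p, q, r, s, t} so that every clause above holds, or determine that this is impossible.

UNSATISFIABLE

From the singleton clause (s), s = True.
From the singleton clause (r), r = True.
But (¬r) is also a unit clause — contradiction.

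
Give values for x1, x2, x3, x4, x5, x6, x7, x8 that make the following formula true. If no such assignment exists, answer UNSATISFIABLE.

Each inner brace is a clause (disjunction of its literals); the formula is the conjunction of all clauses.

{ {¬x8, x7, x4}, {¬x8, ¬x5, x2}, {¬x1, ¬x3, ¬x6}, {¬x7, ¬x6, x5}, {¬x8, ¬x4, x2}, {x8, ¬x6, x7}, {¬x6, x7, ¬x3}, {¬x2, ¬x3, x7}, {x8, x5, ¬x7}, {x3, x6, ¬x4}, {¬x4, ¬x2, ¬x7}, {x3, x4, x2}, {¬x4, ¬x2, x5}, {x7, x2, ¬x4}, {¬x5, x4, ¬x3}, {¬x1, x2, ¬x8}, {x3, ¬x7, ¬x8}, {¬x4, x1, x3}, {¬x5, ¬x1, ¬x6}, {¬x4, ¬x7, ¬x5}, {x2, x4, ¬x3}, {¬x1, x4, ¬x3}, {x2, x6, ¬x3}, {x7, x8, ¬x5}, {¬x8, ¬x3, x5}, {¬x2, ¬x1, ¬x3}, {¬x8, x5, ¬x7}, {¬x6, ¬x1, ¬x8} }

Suppose x8 = False.
Suppose x6 = True.
(x7) alone gives x7 = True.
(x5) alone gives x5 = True.
(¬x1) alone gives x1 = False.
(¬x4) alone gives x4 = False.
(¬x3) alone gives x3 = False.
(x2) alone gives x2 = True.
All clauses are satisfied.

x1 ↦ False; x2 ↦ True; x3 ↦ False; x4 ↦ False; x5 ↦ True; x6 ↦ True; x7 ↦ True; x8 ↦ False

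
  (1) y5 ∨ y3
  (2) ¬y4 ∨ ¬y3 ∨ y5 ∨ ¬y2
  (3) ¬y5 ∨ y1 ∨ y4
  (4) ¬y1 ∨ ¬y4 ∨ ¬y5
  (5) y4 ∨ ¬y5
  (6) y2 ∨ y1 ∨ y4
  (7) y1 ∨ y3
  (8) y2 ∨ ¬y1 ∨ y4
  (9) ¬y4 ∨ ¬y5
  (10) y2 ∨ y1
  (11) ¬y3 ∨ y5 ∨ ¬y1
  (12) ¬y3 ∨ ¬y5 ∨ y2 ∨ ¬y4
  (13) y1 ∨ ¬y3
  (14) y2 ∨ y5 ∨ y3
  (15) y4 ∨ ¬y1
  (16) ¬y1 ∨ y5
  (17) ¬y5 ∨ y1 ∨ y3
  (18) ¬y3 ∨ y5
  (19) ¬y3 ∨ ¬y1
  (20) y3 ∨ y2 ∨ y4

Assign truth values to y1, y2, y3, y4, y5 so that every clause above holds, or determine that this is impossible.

UNSATISFIABLE

Try y5 = True.
From the singleton clause (y4), y4 = True.
Now (¬y4) is unsatisfied and unit — conflict.
So y5 must be the other value — set y5 = False.
From the singleton clause (y3), y3 = True.
Now (¬y3) is unsatisfied and unit — conflict.
Neither y5 = True nor y5 = False works.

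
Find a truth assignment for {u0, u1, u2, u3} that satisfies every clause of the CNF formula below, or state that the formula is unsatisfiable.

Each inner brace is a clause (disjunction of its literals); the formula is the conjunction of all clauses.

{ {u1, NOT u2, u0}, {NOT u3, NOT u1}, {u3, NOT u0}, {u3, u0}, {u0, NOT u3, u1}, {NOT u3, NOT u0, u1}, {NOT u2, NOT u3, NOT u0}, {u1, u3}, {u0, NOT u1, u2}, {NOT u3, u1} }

Try u3 = false.
Unit clause (NOT u0) forces u0 = false.
But (u0) is also a unit clause — contradiction.
Backtrack on u3: now try u3 = true.
Unit clause (NOT u1) forces u1 = false.
But (u1) is also a unit clause — contradiction.
Either choice for u3 ends in contradiction.

UNSATISFIABLE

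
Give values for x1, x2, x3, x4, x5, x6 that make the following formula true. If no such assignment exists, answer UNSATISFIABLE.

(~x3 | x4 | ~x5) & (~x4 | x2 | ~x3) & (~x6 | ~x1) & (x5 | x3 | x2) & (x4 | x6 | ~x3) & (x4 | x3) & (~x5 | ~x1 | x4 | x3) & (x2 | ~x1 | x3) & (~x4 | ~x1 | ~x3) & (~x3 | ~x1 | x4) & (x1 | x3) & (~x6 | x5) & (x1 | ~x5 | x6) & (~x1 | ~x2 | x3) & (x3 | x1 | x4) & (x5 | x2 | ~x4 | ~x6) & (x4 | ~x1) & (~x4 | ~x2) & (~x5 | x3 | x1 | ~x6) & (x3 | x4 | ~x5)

Branch on x6: set x6 = 0.
Branch on x4: set x4 = 1.
Unit clause (~x2) forces x2 = 0.
Unit clause (~x3) forces x3 = 0.
Unit clause (x5) forces x5 = 1.
Unit clause (~x1) forces x1 = 0.
But (x1) is also a unit clause — contradiction.
That branch fails; take x4 = 0 instead.
Unit clause (~x3) forces x3 = 0.
But (x3) is also a unit clause — contradiction.
Either choice for x4 ends in contradiction.
That branch fails; take x6 = 1 instead.
Unit clause (~x1) forces x1 = 0.
Unit clause (x3) forces x3 = 1.
Unit clause (x5) forces x5 = 1.
Unit clause (x4) forces x4 = 1.
Unit clause (x2) forces x2 = 1.
But (~x2) is also a unit clause — contradiction.
Either choice for x6 ends in contradiction.

UNSATISFIABLE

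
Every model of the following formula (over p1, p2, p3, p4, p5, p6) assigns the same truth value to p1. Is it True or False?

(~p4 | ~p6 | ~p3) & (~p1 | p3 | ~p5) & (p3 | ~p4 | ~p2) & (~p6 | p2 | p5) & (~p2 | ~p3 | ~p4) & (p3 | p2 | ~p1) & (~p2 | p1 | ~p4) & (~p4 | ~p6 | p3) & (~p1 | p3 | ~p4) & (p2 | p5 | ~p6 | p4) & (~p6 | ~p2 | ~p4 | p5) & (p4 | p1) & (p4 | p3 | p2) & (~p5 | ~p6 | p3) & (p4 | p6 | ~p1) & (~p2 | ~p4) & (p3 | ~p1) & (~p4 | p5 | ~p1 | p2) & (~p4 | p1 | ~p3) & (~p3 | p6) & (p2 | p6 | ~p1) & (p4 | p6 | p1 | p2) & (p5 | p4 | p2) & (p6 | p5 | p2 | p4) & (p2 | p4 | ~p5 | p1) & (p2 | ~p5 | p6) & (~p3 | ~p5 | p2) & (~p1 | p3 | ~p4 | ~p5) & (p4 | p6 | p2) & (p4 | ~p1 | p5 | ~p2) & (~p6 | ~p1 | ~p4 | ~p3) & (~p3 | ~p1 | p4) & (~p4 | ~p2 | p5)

Suppose p1 = 1.
From the singleton clause (p3), p3 = 1.
From the singleton clause (p6), p6 = 1.
From the singleton clause (~p4), p4 = 0.
But (p4) is also a unit clause — contradiction.
So every satisfying assignment has p1 = False.

False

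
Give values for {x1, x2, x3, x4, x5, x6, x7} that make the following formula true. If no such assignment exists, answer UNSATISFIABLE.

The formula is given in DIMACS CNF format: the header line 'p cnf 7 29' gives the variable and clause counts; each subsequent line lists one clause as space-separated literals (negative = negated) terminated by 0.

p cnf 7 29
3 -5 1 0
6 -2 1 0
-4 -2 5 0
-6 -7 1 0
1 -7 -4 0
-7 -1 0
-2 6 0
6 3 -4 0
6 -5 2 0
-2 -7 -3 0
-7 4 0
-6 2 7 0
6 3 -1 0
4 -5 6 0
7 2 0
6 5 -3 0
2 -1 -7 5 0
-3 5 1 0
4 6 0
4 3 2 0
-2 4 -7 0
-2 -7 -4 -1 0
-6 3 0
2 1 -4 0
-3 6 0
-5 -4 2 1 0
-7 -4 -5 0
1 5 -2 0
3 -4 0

x1: True, x2: True, x3: True, x4: False, x5: True, x6: True, x7: False

Try x7 = False.
The clause (x2) is unit, so x2 = True.
The clause (x6) is unit, so x6 = True.
The clause (x3) is unit, so x3 = True.
Try x4 = False.
Try x5 = True.
All clauses hold; x1 can take either value.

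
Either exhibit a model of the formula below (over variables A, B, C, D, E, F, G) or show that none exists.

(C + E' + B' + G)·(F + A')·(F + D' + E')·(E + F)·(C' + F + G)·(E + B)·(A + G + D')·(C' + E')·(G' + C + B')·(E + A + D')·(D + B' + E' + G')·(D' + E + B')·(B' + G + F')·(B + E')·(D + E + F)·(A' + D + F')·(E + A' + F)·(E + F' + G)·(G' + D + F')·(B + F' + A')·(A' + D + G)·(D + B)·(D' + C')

UNSATISFIABLE

Try F = 1.
Try E = 1.
The clause (C') is unit, so C = 0.
The clause (B) is unit, so B = 1.
The clause (G) is unit, so G = 1.
That conflicts with the unit clause (G').
Backtrack on E: now try E = 0.
The clause (B) is unit, so B = 1.
The clause (D') is unit, so D = 0.
The clause (G) is unit, so G = 1.
That conflicts with the unit clause (G').
Both values of E lead to a conflict.
Backtrack on F: now try F = 0.
The clause (A') is unit, so A = 0.
The clause (E) is unit, so E = 1.
The clause (D') is unit, so D = 0.
The clause (C') is unit, so C = 0.
The clause (B) is unit, so B = 1.
The clause (G) is unit, so G = 1.
That conflicts with the unit clause (G').
Both values of F lead to a conflict.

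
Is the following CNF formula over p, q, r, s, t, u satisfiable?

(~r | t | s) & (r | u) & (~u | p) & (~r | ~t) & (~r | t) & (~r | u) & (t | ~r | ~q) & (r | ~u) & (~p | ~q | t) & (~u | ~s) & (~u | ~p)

Branch on r: set r = 1.
The clause (~t) is unit, so t = 0.
But (t) is also a unit clause — contradiction.
That branch fails; take r = 0 instead.
The clause (u) is unit, so u = 1.
But (~u) is also a unit clause — contradiction.
Either choice for r ends in contradiction.
No assignment satisfies every clause.

Unsatisfiable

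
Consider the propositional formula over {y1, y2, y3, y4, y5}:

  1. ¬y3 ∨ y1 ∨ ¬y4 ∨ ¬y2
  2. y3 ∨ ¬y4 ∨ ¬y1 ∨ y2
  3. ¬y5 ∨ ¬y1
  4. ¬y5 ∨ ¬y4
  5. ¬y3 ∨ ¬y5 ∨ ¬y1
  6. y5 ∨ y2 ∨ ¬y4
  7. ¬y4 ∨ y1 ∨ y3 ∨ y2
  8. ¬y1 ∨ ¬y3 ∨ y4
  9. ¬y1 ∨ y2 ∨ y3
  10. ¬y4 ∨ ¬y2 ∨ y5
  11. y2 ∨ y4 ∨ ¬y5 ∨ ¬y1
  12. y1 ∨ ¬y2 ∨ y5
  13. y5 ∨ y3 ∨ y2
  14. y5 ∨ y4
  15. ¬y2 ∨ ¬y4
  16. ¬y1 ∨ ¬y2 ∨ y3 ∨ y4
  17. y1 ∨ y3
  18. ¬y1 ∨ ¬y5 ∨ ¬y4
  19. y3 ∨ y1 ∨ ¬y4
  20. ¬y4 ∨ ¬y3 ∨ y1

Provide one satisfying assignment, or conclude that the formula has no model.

Branch on y5: set y5 = True.
Unit clause (¬y1) forces y1 = False.
Unit clause (¬y4) forces y4 = False.
Unit clause (y3) forces y3 = True.
No clause remains; y2 is free.

y1=False; y2=False; y3=True; y4=False; y5=True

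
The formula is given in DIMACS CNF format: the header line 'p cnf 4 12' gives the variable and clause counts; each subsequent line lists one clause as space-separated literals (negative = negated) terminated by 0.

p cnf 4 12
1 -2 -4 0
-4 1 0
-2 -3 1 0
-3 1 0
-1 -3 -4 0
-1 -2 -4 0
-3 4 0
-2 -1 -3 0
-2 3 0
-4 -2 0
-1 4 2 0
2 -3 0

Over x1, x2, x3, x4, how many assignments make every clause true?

2

There are 2^4 = 16 truth assignments over (x1, x2, x3, x4).
Split on x4. With x4 = True, the clauses containing x4 are satisfied and ¬x4 drops from the rest; 1 of the 2^3 = 8 assignments to the other variables satisfy what remains.
With x4 = False, by the same count on the reduced clause set, 1 assignment works.
Total: 1 + 1 = 2.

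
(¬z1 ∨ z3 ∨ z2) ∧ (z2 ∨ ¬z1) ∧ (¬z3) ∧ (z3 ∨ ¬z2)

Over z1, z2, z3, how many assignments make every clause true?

There are 2^3 = 8 truth assignments over (z1, z2, z3).
Split on z2. With z2 = True, the clauses containing z2 are satisfied and ¬z2 drops from the rest; 0 of the 2^2 = 4 assignments to the other variables satisfy what remains.
With z2 = False, by the same count on the reduced clause set, 1 assignment works.
(One model: z1=F, z2=F, z3=F.)
Total: 0 + 1 = 1.

1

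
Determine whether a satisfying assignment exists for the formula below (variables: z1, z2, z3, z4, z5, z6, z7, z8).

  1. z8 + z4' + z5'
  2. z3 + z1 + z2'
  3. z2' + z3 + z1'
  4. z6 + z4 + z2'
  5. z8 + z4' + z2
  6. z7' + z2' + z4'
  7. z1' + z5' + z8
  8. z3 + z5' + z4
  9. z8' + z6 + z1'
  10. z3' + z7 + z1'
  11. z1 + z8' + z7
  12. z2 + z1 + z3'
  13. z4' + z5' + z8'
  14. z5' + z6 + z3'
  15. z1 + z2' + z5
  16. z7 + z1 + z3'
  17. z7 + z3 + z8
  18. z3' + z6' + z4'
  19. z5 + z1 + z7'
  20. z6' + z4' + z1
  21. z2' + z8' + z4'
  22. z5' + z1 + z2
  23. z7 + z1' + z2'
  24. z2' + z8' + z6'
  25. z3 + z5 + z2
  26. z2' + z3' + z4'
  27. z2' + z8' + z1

Branch on z8: set z8 = 0.
Branch on z4: set z4 = 0.
Branch on z6: set z6 = 1.
Branch on z1: set z1 = 1.
The clause (z5') is unit, so z5 = 0.
Branch on z2: set z2 = 0.
The clause (z3) is unit, so z3 = 1.
The clause (z7) is unit, so z7 = 1.
All clauses are satisfied.
A satisfying assignment: z1 ↦ 1; z2 ↦ 0; z3 ↦ 1; z4 ↦ 0; z5 ↦ 0; z6 ↦ 1; z7 ↦ 1; z8 ↦ 0.

Yes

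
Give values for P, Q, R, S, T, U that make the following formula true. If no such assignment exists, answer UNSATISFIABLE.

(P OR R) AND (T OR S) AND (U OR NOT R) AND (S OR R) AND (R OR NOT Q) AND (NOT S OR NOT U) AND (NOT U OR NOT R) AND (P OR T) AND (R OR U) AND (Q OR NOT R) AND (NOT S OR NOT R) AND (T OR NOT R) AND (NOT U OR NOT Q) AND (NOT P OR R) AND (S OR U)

UNSATISFIABLE

Branch on P: set P = true.
(R) alone gives R = true.
(U) alone gives U = true.
But (NOT U) is also a unit clause — contradiction.
Undo P and try P = false.
(R) alone gives R = true.
(U) alone gives U = true.
But (NOT U) is also a unit clause — contradiction.
Both values of P lead to a conflict.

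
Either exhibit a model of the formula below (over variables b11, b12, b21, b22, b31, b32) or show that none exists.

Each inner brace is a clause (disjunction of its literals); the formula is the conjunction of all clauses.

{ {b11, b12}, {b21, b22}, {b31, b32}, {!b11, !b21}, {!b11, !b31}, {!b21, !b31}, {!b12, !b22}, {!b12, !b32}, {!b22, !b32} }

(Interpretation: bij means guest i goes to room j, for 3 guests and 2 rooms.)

UNSATISFIABLE

Branch on b11: set b11 = true.
(!b21) alone gives b21 = false.
(b22) alone gives b22 = true.
(!b31) alone gives b31 = false.
(b32) alone gives b32 = true.
Now (!b32) is unsatisfied and unit — conflict.
Undo b11 and try b11 = false.
(b12) alone gives b12 = true.
(!b22) alone gives b22 = false.
(b21) alone gives b21 = true.
(!b31) alone gives b31 = false.
(b32) alone gives b32 = true.
Now (!b32) is unsatisfied and unit — conflict.
Both values of b11 lead to a conflict.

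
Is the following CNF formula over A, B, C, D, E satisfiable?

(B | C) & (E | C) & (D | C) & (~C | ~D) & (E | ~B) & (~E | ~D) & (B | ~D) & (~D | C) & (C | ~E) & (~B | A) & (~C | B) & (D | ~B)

No, unsatisfiable

Branch on B: set B = 1.
The clause (E) is unit, so E = 1.
The clause (~D) is unit, so D = 0.
That conflicts with the unit clause (D).
Backtrack on B: now try B = 0.
The clause (C) is unit, so C = 1.
That conflicts with the unit clause (~C).
Neither B = 1 nor B = 0 works.
No assignment satisfies every clause.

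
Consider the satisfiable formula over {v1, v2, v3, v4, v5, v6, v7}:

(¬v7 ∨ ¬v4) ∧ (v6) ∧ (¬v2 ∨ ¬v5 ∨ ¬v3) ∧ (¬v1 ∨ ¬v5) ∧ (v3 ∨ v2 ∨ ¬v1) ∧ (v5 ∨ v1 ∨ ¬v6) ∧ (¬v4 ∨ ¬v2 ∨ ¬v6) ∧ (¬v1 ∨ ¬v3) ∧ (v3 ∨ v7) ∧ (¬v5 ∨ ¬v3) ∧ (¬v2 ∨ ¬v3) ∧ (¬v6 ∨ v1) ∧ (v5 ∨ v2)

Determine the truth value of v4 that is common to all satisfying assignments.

Suppose v4 = True.
(¬v7) alone gives v7 = False.
(v6) alone gives v6 = True.
(¬v2) alone gives v2 = False.
(v3) alone gives v3 = True.
(¬v1) alone gives v1 = False.
Now (v1) is unsatisfied and unit — conflict.
So every satisfying assignment has v4 = False.

False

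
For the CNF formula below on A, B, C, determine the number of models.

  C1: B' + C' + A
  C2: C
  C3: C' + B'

There are 2^3 = 8 truth assignments over (A, B, C).
Check each against the 3 clauses (columns in the order A, B, C):
  F F F  ✗ fails (C)
  F F T  ✓ satisfies all
  F T F  ✗ fails (C)
  F T T  ✗ fails (B' + C' + A)
  T F F  ✗ fails (C)
  T F T  ✓ satisfies all
  T T F  ✗ fails (C)
  T T T  ✗ fails (C' + B')
2 of the 8 rows are models.

2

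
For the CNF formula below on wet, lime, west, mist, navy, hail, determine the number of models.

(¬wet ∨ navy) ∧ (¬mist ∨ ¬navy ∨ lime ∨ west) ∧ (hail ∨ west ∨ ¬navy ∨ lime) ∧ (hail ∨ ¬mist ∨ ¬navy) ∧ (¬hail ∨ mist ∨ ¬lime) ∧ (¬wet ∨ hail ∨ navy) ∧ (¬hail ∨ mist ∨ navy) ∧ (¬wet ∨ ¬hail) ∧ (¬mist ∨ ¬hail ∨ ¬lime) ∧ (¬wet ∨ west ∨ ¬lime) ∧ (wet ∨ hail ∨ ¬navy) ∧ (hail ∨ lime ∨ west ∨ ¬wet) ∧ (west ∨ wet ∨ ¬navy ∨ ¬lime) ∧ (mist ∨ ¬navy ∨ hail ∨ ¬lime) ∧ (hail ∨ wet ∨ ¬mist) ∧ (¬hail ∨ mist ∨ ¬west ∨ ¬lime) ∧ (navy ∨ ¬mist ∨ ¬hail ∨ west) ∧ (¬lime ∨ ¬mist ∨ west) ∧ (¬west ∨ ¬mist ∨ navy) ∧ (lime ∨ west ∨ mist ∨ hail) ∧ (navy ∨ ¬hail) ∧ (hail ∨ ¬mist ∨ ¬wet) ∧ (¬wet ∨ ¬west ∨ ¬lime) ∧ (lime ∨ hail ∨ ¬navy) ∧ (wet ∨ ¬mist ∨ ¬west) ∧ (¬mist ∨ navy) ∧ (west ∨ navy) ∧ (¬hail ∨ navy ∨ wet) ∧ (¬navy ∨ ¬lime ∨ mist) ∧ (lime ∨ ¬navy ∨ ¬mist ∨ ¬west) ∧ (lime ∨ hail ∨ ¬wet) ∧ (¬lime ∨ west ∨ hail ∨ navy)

4

There are 2^6 = 64 truth assignments over (wet, lime, west, mist, navy, hail).
Split on lime. With lime = True, the clauses containing lime are satisfied and ¬lime drops from the rest; 1 of the 2^5 = 32 assignments to the other variables satisfy what remains.
With lime = False, by the same count on the reduced clause set, 3 assignments work.
Total: 1 + 3 = 4.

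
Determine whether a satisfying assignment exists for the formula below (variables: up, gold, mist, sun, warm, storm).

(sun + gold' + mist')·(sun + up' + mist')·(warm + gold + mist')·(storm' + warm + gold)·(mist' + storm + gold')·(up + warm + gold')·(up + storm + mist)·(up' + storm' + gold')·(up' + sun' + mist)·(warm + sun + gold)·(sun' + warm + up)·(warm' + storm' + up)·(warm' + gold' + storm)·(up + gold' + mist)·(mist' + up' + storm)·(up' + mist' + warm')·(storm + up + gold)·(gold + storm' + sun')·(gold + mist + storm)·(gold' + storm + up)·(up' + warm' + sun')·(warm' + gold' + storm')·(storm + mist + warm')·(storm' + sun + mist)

Case sun = 0:
Case gold = 1:
The clause (mist') is unit, so mist = 0.
The clause (up) is unit, so up = 1.
The clause (storm') is unit, so storm = 0.
The clause (warm') is unit, so warm = 0.
All clauses are satisfied.
A satisfying assignment: up: 1, gold: 1, mist: 0, sun: 0, warm: 0, storm: 0.

Yes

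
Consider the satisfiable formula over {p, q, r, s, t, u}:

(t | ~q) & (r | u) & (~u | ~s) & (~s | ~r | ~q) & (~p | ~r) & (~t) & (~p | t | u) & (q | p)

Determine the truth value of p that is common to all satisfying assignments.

Suppose p = 0.
(~t) alone gives t = 0.
(~q) alone gives q = 0.
That conflicts with the unit clause (q).
So every satisfying assignment has p = True.

True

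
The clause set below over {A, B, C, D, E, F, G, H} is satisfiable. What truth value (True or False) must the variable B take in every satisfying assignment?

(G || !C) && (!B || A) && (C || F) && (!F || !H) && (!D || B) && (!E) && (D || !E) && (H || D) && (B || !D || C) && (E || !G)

Suppose B = false.
From the singleton clause (!D), D = false.
From the singleton clause (!E), E = false.
From the singleton clause (H), H = true.
From the singleton clause (!F), F = false.
From the singleton clause (C), C = true.
From the singleton clause (G), G = true.
That conflicts with the unit clause (!G).
So every satisfying assignment has B = True.

True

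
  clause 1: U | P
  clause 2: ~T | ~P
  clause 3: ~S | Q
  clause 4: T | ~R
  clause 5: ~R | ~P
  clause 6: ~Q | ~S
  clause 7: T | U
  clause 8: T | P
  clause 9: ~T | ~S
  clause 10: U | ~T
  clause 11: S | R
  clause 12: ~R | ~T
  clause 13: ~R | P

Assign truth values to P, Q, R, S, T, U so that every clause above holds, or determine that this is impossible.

Try U = 1.
Try T = 0.
The clause (~R) is unit, so R = 0.
The clause (P) is unit, so P = 1.
The clause (S) is unit, so S = 1.
The clause (Q) is unit, so Q = 1.
Now (~Q) is unsatisfied and unit — conflict.
Undo T and try T = 1.
The clause (~P) is unit, so P = 0.
The clause (~S) is unit, so S = 0.
The clause (R) is unit, so R = 1.
Now (~R) is unsatisfied and unit — conflict.
Both values of T lead to a conflict.
Undo U and try U = 0.
The clause (P) is unit, so P = 1.
The clause (~T) is unit, so T = 0.
Now (T) is unsatisfied and unit — conflict.
Both values of U lead to a conflict.

UNSATISFIABLE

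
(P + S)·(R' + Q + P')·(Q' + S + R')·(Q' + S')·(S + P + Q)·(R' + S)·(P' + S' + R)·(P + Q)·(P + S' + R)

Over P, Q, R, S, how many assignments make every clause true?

2

There are 2^4 = 16 truth assignments over (P, Q, R, S).
Check each against the 9 clauses (columns in the order P, Q, R, S):
  F F F F  ✗ fails (P + S)
  F F F T  ✗ fails (P + Q)
  F F T F  ✗ fails (P + S)
  F F T T  ✗ fails (P + Q)
  F T F F  ✗ fails (P + S)
  F T F T  ✗ fails (Q' + S')
  F T T F  ✗ fails (P + S)
  F T T T  ✗ fails (Q' + S')
  T F F F  ✓ satisfies all
  T F F T  ✗ fails (P' + S' + R)
  T F T F  ✗ fails (R' + Q + P')
  T F T T  ✗ fails (R' + Q + P')
  T T F F  ✓ satisfies all
  T T F T  ✗ fails (Q' + S')
  T T T F  ✗ fails (Q' + S + R')
  T T T T  ✗ fails (Q' + S')
2 of the 16 rows are models.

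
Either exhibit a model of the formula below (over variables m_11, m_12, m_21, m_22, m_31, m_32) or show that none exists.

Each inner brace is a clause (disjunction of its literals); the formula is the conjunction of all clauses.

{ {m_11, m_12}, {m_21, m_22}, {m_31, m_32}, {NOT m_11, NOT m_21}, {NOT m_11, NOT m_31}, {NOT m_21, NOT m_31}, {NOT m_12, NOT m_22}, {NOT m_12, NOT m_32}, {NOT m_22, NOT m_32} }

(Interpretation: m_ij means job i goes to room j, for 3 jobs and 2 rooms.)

Suppose m_11 = true.
(NOT m_21) alone gives m_21 = false.
(m_22) alone gives m_22 = true.
(NOT m_31) alone gives m_31 = false.
(m_32) alone gives m_32 = true.
That conflicts with the unit clause (NOT m_32).
That branch fails; take m_11 = false instead.
(m_12) alone gives m_12 = true.
(NOT m_22) alone gives m_22 = false.
(m_21) alone gives m_21 = true.
(NOT m_31) alone gives m_31 = false.
(m_32) alone gives m_32 = true.
That conflicts with the unit clause (NOT m_32).
Either choice for m_11 ends in contradiction.

UNSATISFIABLE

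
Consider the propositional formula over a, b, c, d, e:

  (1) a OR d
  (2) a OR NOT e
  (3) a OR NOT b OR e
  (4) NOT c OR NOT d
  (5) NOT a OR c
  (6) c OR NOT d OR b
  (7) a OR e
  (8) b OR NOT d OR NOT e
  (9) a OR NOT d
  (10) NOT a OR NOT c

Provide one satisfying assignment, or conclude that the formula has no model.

Suppose a = true.
The clause (c) is unit, so c = true.
Now (NOT c) is unsatisfied and unit — conflict.
That branch fails; take a = false instead.
The clause (d) is unit, so d = true.
Now (NOT d) is unsatisfied and unit — conflict.
Both values of a lead to a conflict.

UNSATISFIABLE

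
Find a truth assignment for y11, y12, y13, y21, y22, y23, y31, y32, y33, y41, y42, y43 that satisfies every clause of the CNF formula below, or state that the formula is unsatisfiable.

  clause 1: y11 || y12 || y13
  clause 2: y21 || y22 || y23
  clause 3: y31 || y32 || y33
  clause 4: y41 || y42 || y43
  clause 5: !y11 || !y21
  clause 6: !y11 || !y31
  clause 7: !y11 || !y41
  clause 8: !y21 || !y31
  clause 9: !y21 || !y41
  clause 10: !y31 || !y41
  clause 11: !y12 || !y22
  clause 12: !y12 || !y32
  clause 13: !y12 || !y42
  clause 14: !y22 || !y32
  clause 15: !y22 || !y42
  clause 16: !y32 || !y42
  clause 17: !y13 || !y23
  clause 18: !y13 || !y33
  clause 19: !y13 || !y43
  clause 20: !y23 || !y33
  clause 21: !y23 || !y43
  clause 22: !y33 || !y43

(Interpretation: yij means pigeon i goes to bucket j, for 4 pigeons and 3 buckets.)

UNSATISFIABLE

Case y11 = false:
Case y12 = true:
The clause (!y22) is unit, so y22 = false.
The clause (!y32) is unit, so y32 = false.
The clause (!y42) is unit, so y42 = false.
Case y21 = true:
The clause (!y31) is unit, so y31 = false.
The clause (y33) is unit, so y33 = true.
The clause (!y41) is unit, so y41 = false.
The clause (y43) is unit, so y43 = true.
Now (!y43) is unsatisfied and unit — conflict.
That branch fails; take y21 = false instead.
The clause (y23) is unit, so y23 = true.
The clause (!y13) is unit, so y13 = false.
The clause (!y33) is unit, so y33 = false.
The clause (y31) is unit, so y31 = true.
The clause (!y41) is unit, so y41 = false.
The clause (y43) is unit, so y43 = true.
Now (!y43) is unsatisfied and unit — conflict.
Neither y21 = true nor y21 = false works.
That branch fails; take y12 = false instead.
The clause (y13) is unit, so y13 = true.
The clause (!y23) is unit, so y23 = false.
The clause (!y33) is unit, so y33 = false.
The clause (!y43) is unit, so y43 = false.
Case y21 = true:
The clause (!y31) is unit, so y31 = false.
The clause (y32) is unit, so y32 = true.
The clause (!y41) is unit, so y41 = false.
The clause (y42) is unit, so y42 = true.
Now (!y42) is unsatisfied and unit — conflict.
That branch fails; take y21 = false instead.
The clause (y22) is unit, so y22 = true.
The clause (!y32) is unit, so y32 = false.
The clause (y31) is unit, so y31 = true.
The clause (!y41) is unit, so y41 = false.
The clause (y42) is unit, so y42 = true.
Now (!y42) is unsatisfied and unit — conflict.
Neither y21 = true nor y21 = false works.
Neither y12 = true nor y12 = false works.
That branch fails; take y11 = true instead.
The clause (!y21) is unit, so y21 = false.
The clause (!y31) is unit, so y31 = false.
The clause (!y41) is unit, so y41 = false.
Case y22 = true:
The clause (!y12) is unit, so y12 = false.
The clause (!y32) is unit, so y32 = false.
The clause (y33) is unit, so y33 = true.
The clause (!y42) is unit, so y42 = false.
The clause (y43) is unit, so y43 = true.
Now (!y43) is unsatisfied and unit — conflict.
That branch fails; take y22 = false instead.
The clause (y23) is unit, so y23 = true.
The clause (!y13) is unit, so y13 = false.
The clause (!y33) is unit, so y33 = false.
The clause (y32) is unit, so y32 = true.
The clause (!y12) is unit, so y12 = false.
The clause (!y42) is unit, so y42 = false.
The clause (y43) is unit, so y43 = true.
Now (!y43) is unsatisfied and unit — conflict.
Neither y22 = true nor y22 = false works.
Neither y11 = true nor y11 = false works.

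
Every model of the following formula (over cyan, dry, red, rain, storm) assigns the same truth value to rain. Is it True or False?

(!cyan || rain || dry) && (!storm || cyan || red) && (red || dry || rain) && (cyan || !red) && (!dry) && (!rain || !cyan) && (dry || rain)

True

Suppose rain = false.
The clause (!dry) is unit, so dry = false.
That conflicts with the unit clause (dry).
So every satisfying assignment has rain = True.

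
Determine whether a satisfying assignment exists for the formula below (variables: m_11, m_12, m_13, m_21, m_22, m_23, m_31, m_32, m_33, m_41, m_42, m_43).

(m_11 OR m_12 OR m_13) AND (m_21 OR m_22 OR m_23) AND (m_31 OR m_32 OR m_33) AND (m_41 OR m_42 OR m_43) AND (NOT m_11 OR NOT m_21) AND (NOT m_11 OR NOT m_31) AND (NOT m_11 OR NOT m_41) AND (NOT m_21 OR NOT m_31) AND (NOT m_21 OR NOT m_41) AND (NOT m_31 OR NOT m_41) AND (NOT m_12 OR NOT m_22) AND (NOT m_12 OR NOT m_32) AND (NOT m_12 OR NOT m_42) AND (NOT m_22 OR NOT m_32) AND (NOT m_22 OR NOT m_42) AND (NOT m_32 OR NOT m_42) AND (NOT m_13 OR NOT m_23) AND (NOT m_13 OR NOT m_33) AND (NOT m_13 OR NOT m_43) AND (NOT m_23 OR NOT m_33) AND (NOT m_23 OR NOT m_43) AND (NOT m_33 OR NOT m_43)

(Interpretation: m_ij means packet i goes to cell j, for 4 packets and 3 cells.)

No

Try m_11 = false.
Try m_12 = true.
Unit clause (NOT m_22) forces m_22 = false.
Unit clause (NOT m_32) forces m_32 = false.
Unit clause (NOT m_42) forces m_42 = false.
Try m_21 = true.
Unit clause (NOT m_31) forces m_31 = false.
Unit clause (m_33) forces m_33 = true.
Unit clause (NOT m_41) forces m_41 = false.
Unit clause (m_43) forces m_43 = true.
But (NOT m_43) is also a unit clause — contradiction.
Undo m_21 and try m_21 = false.
Unit clause (m_23) forces m_23 = true.
Unit clause (NOT m_13) forces m_13 = false.
Unit clause (NOT m_33) forces m_33 = false.
Unit clause (m_31) forces m_31 = true.
Unit clause (NOT m_41) forces m_41 = false.
Unit clause (m_43) forces m_43 = true.
But (NOT m_43) is also a unit clause — contradiction.
Either choice for m_21 ends in contradiction.
Undo m_12 and try m_12 = false.
Unit clause (m_13) forces m_13 = true.
Unit clause (NOT m_23) forces m_23 = false.
Unit clause (NOT m_33) forces m_33 = false.
Unit clause (NOT m_43) forces m_43 = false.
Try m_21 = true.
Unit clause (NOT m_31) forces m_31 = false.
Unit clause (m_32) forces m_32 = true.
Unit clause (NOT m_41) forces m_41 = false.
Unit clause (m_42) forces m_42 = true.
But (NOT m_42) is also a unit clause — contradiction.
Undo m_21 and try m_21 = false.
Unit clause (m_22) forces m_22 = true.
Unit clause (NOT m_32) forces m_32 = false.
Unit clause (m_31) forces m_31 = true.
Unit clause (NOT m_41) forces m_41 = false.
Unit clause (m_42) forces m_42 = true.
But (NOT m_42) is also a unit clause — contradiction.
Either choice for m_21 ends in contradiction.
Either choice for m_12 ends in contradiction.
Undo m_11 and try m_11 = true.
Unit clause (NOT m_21) forces m_21 = false.
Unit clause (NOT m_31) forces m_31 = false.
Unit clause (NOT m_41) forces m_41 = false.
Try m_22 = true.
Unit clause (NOT m_12) forces m_12 = false.
Unit clause (NOT m_32) forces m_32 = false.
Unit clause (m_33) forces m_33 = true.
Unit clause (NOT m_42) forces m_42 = false.
Unit clause (m_43) forces m_43 = true.
But (NOT m_43) is also a unit clause — contradiction.
Undo m_22 and try m_22 = false.
Unit clause (m_23) forces m_23 = true.
Unit clause (NOT m_13) forces m_13 = false.
Unit clause (NOT m_33) forces m_33 = false.
Unit clause (m_32) forces m_32 = true.
Unit clause (NOT m_12) forces m_12 = false.
Unit clause (NOT m_42) forces m_42 = false.
Unit clause (m_43) forces m_43 = true.
But (NOT m_43) is also a unit clause — contradiction.
Either choice for m_22 ends in contradiction.
Either choice for m_11 ends in contradiction.
No assignment satisfies every clause.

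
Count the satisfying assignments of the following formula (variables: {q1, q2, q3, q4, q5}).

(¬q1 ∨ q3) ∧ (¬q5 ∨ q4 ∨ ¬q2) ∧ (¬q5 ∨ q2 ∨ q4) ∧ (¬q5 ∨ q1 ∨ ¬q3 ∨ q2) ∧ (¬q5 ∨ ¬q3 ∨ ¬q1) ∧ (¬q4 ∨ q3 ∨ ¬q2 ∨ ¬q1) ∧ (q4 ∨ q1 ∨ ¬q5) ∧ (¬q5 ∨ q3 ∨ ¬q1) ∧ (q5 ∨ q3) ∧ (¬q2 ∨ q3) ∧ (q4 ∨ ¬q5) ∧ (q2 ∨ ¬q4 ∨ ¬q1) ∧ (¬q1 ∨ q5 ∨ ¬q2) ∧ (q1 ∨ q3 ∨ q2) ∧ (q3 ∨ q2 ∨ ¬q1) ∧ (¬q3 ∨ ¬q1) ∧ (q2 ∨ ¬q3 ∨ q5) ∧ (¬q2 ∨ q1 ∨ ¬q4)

There are 2^5 = 32 truth assignments over (q1, q2, q3, q4, q5).
Split on q4. With q4 = True, the clauses containing q4 are satisfied and ¬q4 drops from the rest; 0 of the 2^4 = 16 assignments to the other variables satisfy what remains.
With q4 = False, by the same count on the reduced clause set, 1 assignment works.
(One model: q1=F, q2=T, q3=T, q4=F, q5=F.)
Total: 0 + 1 = 1.

1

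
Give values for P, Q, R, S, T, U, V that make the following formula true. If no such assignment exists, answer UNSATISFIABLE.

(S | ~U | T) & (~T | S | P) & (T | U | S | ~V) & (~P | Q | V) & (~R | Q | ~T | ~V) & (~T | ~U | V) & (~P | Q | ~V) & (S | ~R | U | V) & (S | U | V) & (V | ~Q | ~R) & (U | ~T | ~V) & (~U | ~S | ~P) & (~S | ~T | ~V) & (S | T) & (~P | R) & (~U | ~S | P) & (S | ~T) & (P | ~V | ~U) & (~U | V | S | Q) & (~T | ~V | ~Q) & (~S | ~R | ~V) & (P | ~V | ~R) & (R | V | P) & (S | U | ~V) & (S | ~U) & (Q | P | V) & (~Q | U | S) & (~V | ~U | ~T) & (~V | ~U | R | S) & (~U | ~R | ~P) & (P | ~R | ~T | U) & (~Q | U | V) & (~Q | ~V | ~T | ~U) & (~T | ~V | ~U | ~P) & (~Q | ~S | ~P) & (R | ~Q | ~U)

P ↦ 0, Q ↦ 0, R ↦ 0, S ↦ 1, T ↦ 0, U ↦ 0, V ↦ 1

Try S = 1.
Try U = 0.
Try T = 0.
Try P = 0.
Try R = 0.
From the singleton clause (V), V = 1.
No clause remains; Q is free.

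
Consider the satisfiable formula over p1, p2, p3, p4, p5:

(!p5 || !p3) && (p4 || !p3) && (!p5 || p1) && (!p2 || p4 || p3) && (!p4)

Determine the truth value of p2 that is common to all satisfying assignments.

Suppose p2 = true.
The clause (!p4) is unit, so p4 = false.
The clause (!p3) is unit, so p3 = false.
Now (p3) is unsatisfied and unit — conflict.
So every satisfying assignment has p2 = False.

False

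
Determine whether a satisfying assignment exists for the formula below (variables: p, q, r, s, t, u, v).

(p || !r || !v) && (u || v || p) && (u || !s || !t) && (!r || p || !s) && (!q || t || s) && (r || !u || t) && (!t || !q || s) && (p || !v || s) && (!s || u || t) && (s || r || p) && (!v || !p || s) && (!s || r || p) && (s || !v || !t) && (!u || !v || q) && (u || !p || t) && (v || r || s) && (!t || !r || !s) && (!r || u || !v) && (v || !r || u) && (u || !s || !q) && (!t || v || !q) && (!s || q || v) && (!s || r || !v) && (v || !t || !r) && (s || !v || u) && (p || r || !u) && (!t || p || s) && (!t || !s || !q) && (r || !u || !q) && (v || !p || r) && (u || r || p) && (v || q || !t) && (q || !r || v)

Case p = true:
Case v = false:
(r) alone gives r = true.
(u) alone gives u = true.
(!t) alone gives t = false.
(q) alone gives q = true.
(s) alone gives s = true.
All clauses are satisfied.
A satisfying assignment: p=true,  q=true,  r=true,  s=true,  t=false,  u=true,  v=false.

Satisfiable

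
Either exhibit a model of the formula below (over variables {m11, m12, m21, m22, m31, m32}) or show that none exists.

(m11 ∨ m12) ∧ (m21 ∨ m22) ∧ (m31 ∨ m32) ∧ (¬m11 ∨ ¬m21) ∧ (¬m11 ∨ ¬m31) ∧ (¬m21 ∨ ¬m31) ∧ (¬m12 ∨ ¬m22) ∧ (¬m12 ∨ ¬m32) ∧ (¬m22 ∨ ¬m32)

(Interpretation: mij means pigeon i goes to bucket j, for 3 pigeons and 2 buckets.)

UNSATISFIABLE

Suppose m11 = True.
From the singleton clause (¬m21), m21 = False.
From the singleton clause (m22), m22 = True.
From the singleton clause (¬m31), m31 = False.
From the singleton clause (m32), m32 = True.
But (¬m32) is also a unit clause — contradiction.
That branch fails; take m11 = False instead.
From the singleton clause (m12), m12 = True.
From the singleton clause (¬m22), m22 = False.
From the singleton clause (m21), m21 = True.
From the singleton clause (¬m31), m31 = False.
From the singleton clause (m32), m32 = True.
But (¬m32) is also a unit clause — contradiction.
Neither m11 = True nor m11 = False works.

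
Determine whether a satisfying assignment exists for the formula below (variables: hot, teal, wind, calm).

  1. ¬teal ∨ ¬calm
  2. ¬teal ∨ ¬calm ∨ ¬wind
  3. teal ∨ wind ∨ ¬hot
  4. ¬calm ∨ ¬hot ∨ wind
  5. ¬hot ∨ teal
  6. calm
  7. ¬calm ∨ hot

(calm) alone gives calm = True.
(¬teal) alone gives teal = False.
(¬hot) alone gives hot = False.
Now (hot) is unsatisfied and unit — conflict.
No assignment satisfies every clause.

Unsatisfiable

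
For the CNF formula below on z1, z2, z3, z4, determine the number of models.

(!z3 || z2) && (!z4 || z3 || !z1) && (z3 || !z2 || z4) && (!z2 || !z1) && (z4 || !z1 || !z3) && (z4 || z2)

4

There are 2^4 = 16 truth assignments over (z1, z2, z3, z4).
Check each against the 6 clauses (columns in the order z1, z2, z3, z4):
  F F F F  ✗ fails (z4 || z2)
  F F F T  ✓ satisfies all
  F F T F  ✗ fails (!z3 || z2)
  F F T T  ✗ fails (!z3 || z2)
  F T F F  ✗ fails (z3 || !z2 || z4)
  F T F T  ✓ satisfies all
  F T T F  ✓ satisfies all
  F T T T  ✓ satisfies all
  T F F F  ✗ fails (z4 || z2)
  T F F T  ✗ fails (!z4 || z3 || !z1)
  T F T F  ✗ fails (!z3 || z2)
  T F T T  ✗ fails (!z3 || z2)
  T T F F  ✗ fails (z3 || !z2 || z4)
  T T F T  ✗ fails (!z4 || z3 || !z1)
  T T T F  ✗ fails (!z2 || !z1)
  T T T T  ✗ fails (!z2 || !z1)
4 of the 16 rows are models.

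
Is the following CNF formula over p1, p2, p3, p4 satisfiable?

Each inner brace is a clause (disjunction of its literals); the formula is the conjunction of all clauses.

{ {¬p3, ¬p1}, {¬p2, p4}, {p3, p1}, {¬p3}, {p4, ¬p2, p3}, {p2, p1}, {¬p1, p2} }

From the singleton clause (¬p3), p3 = False.
From the singleton clause (p1), p1 = True.
From the singleton clause (p2), p2 = True.
From the singleton clause (p4), p4 = True.
This assignment satisfies each clause.
A satisfying assignment: p1: True, p2: True, p3: False, p4: True.

Yes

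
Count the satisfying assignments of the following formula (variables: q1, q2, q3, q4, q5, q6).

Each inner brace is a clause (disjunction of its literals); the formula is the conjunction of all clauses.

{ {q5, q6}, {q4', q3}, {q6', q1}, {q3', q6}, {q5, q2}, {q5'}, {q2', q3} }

There are 2^6 = 64 truth assignments over (q1, q2, q3, q4, q5, q6).
Split on q2. With q2 = 1, the clauses containing q2 are satisfied and q2' drops from the rest; 2 of the 2^5 = 32 assignments to the other variables satisfy what remains.
With q2 = 0, by the same count on the reduced clause set, 0 assignments work.
(One model: q1=T, q2=T, q3=T, q4=F, q5=F, q6=T.)
Total: 2 + 0 = 2.

2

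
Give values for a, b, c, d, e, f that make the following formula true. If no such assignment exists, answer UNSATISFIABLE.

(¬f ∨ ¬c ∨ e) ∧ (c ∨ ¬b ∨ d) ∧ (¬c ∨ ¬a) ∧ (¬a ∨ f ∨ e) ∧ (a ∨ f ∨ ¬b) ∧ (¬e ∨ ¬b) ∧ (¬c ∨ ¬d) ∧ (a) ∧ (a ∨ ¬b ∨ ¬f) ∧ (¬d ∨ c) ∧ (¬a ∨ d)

UNSATISFIABLE

Unit clause (a) forces a = True.
Unit clause (¬c) forces c = False.
Unit clause (¬d) forces d = False.
Now (d) is unsatisfied and unit — conflict.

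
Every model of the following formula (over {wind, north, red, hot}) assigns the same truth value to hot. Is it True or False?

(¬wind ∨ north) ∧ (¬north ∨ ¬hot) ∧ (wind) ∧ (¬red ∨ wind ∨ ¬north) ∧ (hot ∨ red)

False

Suppose hot = True.
From the singleton clause (¬north), north = False.
From the singleton clause (¬wind), wind = False.
Now (wind) is unsatisfied and unit — conflict.
So every satisfying assignment has hot = False.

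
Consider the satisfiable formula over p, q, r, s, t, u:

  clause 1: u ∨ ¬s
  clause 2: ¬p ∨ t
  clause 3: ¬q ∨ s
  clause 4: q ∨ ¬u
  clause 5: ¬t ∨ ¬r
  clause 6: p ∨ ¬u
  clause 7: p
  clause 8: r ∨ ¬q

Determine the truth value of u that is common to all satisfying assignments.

Suppose u = True.
The clause (q) is unit, so q = True.
The clause (s) is unit, so s = True.
The clause (p) is unit, so p = True.
The clause (t) is unit, so t = True.
The clause (¬r) is unit, so r = False.
Now (r) is unsatisfied and unit — conflict.
So every satisfying assignment has u = False.

False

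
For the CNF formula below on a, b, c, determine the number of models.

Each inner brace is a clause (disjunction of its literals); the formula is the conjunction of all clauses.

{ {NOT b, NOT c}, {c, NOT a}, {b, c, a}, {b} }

There are 2^3 = 8 truth assignments over (a, b, c).
Check each against the 4 clauses (columns in the order a, b, c):
  F F F  ✗ fails (b OR c OR a)
  F F T  ✗ fails (b)
  F T F  ✓ satisfies all
  F T T  ✗ fails (NOT b OR NOT c)
  T F F  ✗ fails (c OR NOT a)
  T F T  ✗ fails (b)
  T T F  ✗ fails (c OR NOT a)
  T T T  ✗ fails (NOT b OR NOT c)
1 of the 8 rows is a model.

1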